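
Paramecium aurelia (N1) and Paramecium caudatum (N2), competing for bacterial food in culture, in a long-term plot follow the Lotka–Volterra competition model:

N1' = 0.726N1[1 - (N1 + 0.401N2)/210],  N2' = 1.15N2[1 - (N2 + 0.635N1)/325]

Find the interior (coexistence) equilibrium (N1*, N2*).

N1* ≈ 107, N2* ≈ 257

Setting both brackets to zero gives the nullclines N1 + 0.401N2 = 210 and 0.635N1 + N2 = 325.
Substituting N2 = 325 - 0.635N1 into the first: N1(1 - 0.401·0.635) = 210 - 0.401·325.
So N1* = 79.7/0.745 = 107, and then N2* = 325 - 0.635·107 = 257.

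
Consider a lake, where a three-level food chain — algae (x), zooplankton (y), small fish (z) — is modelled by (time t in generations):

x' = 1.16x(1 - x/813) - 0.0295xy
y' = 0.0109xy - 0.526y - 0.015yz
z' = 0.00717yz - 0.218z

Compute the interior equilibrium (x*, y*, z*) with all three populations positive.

From dz/dt = 0: 0.00717y* = 0.218, so y* = 30.4.
From dx/dt = 0: 1.16(1 - x*/813) = 0.0295·30.4, giving x* = 813·(1 - 0.773) = 184.
From dy/dt = 0: 0.0109·184 - 0.526 = 0.015z*, so z* = 1.48/0.015 = 98.9.

x* ≈ 184, y* ≈ 30.4, z* ≈ 98.9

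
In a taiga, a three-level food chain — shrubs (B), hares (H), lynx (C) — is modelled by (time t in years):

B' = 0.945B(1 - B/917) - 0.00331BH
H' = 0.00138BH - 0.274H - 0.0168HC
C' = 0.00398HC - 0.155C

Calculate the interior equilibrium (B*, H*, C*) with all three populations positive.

B* ≈ 792, H* ≈ 38.9, C* ≈ 48.7

From dC/dt = 0: 0.00398H* = 0.155, so H* = 38.9.
From dB/dt = 0: 0.945(1 - B*/917) = 0.00331·38.9, giving B* = 917·(1 - 0.136) = 792.
From dH/dt = 0: 0.00138·792 - 0.274 = 0.0168C*, so C* = 0.819/0.0168 = 48.7.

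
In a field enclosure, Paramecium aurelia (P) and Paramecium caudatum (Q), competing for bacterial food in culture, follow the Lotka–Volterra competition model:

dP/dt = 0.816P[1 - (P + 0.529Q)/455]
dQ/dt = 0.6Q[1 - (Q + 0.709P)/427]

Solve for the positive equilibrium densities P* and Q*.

P* ≈ 367, Q* ≈ 167

Setting both brackets to zero gives the nullclines P + 0.529Q = 455 and 0.709P + Q = 427.
Substituting Q = 427 - 0.709P into the first: P(1 - 0.529·0.709) = 455 - 0.529·427.
So P* = 229/0.625 = 367, and then Q* = 427 - 0.709·367 = 167.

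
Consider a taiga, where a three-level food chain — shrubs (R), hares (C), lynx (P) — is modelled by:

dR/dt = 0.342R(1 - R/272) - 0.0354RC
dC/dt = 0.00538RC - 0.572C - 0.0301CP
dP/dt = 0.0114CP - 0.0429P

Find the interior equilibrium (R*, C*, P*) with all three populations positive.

R* ≈ 166, C* ≈ 3.76, P* ≈ 10.7

From dP/dt = 0: 0.0114C* = 0.0429, so C* = 3.76.
From dR/dt = 0: 0.342(1 - R*/272) = 0.0354·3.76, giving R* = 272·(1 - 0.39) = 166.
From dC/dt = 0: 0.00538·166 - 0.572 = 0.0301P*, so P* = 0.321/0.0301 = 10.7.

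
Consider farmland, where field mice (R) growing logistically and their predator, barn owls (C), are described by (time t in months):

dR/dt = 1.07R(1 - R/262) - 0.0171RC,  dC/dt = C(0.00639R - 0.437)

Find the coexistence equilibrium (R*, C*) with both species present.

From dC/dt = 0 with C > 0: 0.00639R* = 0.437, so R* = 68.4.
Substitute into dR/dt = 0: 1.07(1 - 68.4/262) = 0.0171C*.
The bracket is 0.739, giving C* = 0.791/0.0171 = 46.2.

R* ≈ 68.4, C* ≈ 46.2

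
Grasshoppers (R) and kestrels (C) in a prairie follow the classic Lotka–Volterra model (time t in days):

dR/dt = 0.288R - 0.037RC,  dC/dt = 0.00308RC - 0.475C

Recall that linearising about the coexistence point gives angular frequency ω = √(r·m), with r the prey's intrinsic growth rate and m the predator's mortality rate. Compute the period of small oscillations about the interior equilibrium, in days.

Here r = 0.288 and m = 0.475, so r·m = 0.137.
ω = √0.137 = 0.37 per day, hence T = 2π/ω ≈ 17 days.

T ≈ 17 days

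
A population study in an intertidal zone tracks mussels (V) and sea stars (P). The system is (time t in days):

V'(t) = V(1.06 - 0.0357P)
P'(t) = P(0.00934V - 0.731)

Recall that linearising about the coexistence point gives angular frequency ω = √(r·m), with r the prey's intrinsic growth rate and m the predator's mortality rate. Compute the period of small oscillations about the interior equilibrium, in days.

Here r = 1.06 and m = 0.731, so r·m = 0.775.
ω = √0.775 = 0.88 per day, hence T = 2π/ω ≈ 7.14 days.

T ≈ 7.14 days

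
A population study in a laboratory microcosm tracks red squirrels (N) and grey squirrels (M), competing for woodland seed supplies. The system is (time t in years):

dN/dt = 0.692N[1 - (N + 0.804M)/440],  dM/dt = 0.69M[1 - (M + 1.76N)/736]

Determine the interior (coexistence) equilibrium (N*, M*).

Setting both brackets to zero gives the nullclines N + 0.804M = 440 and 1.76N + M = 736.
Substituting M = 736 - 1.76N into the first: N(1 - 0.804·1.76) = 440 - 0.804·736.
So N* = -152/-0.415 = 366, and then M* = 736 - 1.76·366 = 92.5.

N* ≈ 366, M* ≈ 92.5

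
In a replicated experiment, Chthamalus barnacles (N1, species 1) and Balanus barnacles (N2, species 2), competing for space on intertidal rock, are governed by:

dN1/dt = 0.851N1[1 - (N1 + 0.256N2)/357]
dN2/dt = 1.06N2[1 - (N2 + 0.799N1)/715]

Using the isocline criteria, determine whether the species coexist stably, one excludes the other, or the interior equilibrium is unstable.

Compare the nullcline intercepts: K1/α12 = 357/0.256 = 1390 > K2 = 715; K2/α21 = 715/0.799 = 895 > K1 = 357.
Since both inequalities hold, each species can invade when rare, so the interior equilibrium is stable.

stable coexistence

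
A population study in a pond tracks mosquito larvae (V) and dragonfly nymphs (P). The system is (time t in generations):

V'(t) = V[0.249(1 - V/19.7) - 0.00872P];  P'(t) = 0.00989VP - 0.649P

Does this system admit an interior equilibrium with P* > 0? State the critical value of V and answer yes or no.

The predator equation gives dP/dt > 0 only when V > 0.649/0.00989 = 65.6.
Without the predator, V → K = 19.7. Since 19.7 < 65.6, the predator cannot invade.

Threshold V = 65.6; K < 65.6, so no, the predator goes extinct.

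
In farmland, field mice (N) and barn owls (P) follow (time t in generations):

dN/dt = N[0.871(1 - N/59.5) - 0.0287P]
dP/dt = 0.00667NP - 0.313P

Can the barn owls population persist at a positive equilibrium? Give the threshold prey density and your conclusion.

The predator equation gives dP/dt > 0 only when N > 0.313/0.00667 = 46.9.
Without the predator, N → K = 59.5. Since 59.5 > 46.9, the predator can invade and persist.

Threshold N = 46.9; K > 46.9, so yes, the predator persists.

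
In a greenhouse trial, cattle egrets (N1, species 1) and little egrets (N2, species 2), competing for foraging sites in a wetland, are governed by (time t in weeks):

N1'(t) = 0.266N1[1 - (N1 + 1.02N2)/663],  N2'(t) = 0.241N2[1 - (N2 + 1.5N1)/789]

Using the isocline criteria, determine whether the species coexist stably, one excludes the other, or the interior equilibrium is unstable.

Compare the nullcline intercepts: K1/α12 = 663/1.02 = 650 < K2 = 789; K2/α21 = 789/1.5 = 526 < K1 = 663.
Since both are reversed, neither can invade when rare; the interior point is a saddle.

unstable coexistence (outcome depends on initial conditions)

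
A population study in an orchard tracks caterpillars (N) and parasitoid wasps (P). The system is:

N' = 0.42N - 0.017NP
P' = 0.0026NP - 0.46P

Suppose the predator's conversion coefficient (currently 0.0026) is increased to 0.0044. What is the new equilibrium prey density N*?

At the interior fixed point, setting dP/dt = 0 with P > 0 fixes N* = (predator death rate)/(NP coefficient) — independent of the other coefficients.
With the change, N* = 0.46/0.0044 = 105; it falls from 177.

N* ≈ 105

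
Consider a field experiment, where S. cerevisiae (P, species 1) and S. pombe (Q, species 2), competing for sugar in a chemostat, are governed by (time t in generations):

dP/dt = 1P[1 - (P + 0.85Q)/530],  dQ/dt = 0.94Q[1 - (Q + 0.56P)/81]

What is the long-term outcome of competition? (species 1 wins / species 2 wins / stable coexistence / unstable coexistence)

species 1 excludes species 2

Compare the nullcline intercepts: K1/α12 = 530/0.85 = 624 > K2 = 81; K2/α21 = 81/0.56 = 145 < K1 = 530.
Since the inequalities point opposite ways, species 1 can invade but species 2 cannot.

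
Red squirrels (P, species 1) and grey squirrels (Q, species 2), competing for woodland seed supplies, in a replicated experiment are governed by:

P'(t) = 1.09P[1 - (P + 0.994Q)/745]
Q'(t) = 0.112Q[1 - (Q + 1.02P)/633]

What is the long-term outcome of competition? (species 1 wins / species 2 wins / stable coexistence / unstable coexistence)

species 1 excludes species 2

Compare the nullcline intercepts: K1/α12 = 745/0.994 = 749 > K2 = 633; K2/α21 = 633/1.02 = 621 < K1 = 745.
Since the inequalities point opposite ways, species 1 can invade but species 2 cannot.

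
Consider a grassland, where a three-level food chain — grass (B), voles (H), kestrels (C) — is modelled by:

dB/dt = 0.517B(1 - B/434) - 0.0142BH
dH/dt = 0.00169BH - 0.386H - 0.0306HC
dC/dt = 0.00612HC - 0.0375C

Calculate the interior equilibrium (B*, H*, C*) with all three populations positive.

B* ≈ 361, H* ≈ 6.13, C* ≈ 7.32

From dC/dt = 0: 0.00612H* = 0.0375, so H* = 6.13.
From dB/dt = 0: 0.517(1 - B*/434) = 0.0142·6.13, giving B* = 434·(1 - 0.168) = 361.
From dH/dt = 0: 0.00169·361 - 0.386 = 0.0306C*, so C* = 0.224/0.0306 = 7.32.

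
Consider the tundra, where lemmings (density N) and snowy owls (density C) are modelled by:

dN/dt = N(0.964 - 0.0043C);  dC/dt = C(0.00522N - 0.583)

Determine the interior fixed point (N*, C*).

Set dC/dt = 0 with C > 0: 0.00522N - 0.583 = 0, so N* = 0.583/0.00522 = 112.
Set dN/dt = 0 with N > 0: 0.964 - 0.0043C = 0, so C* = 0.964/0.0043 = 224.

N* ≈ 112, C* ≈ 224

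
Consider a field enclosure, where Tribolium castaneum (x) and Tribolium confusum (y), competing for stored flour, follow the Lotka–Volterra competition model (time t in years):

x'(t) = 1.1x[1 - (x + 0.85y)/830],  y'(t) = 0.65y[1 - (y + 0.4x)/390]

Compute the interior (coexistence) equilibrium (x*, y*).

Setting both brackets to zero gives the nullclines x + 0.85y = 830 and 0.4x + y = 390.
Substituting y = 390 - 0.4x into the first: x(1 - 0.85·0.4) = 830 - 0.85·390.
So x* = 498/0.66 = 755, and then y* = 390 - 0.4·755 = 87.9.

x* ≈ 755, y* ≈ 87.9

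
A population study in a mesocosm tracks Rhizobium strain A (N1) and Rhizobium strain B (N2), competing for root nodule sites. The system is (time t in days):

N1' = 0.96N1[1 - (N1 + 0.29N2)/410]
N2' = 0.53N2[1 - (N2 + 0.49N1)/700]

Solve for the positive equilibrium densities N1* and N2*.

Setting both brackets to zero gives the nullclines N1 + 0.29N2 = 410 and 0.49N1 + N2 = 700.
Substituting N2 = 700 - 0.49N1 into the first: N1(1 - 0.29·0.49) = 410 - 0.29·700.
So N1* = 207/0.858 = 241, and then N2* = 700 - 0.49·241 = 582.

N1* ≈ 241, N2* ≈ 582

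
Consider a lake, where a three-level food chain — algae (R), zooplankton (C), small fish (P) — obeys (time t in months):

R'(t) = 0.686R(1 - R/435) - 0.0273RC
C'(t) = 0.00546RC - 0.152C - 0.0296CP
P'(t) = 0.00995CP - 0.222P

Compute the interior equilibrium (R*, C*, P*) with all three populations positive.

R* ≈ 48.8, C* ≈ 22.3, P* ≈ 3.86

From dP/dt = 0: 0.00995C* = 0.222, so C* = 22.3.
From dR/dt = 0: 0.686(1 - R*/435) = 0.0273·22.3, giving R* = 435·(1 - 0.888) = 48.8.
From dC/dt = 0: 0.00546·48.8 - 0.152 = 0.0296P*, so P* = 0.114/0.0296 = 3.86.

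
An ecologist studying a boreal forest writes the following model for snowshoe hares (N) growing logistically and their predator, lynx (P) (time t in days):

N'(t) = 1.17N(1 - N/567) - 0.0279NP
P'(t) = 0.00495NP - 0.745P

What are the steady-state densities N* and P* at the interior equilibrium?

From dP/dt = 0 with P > 0: 0.00495N* = 0.745, so N* = 151.
Substitute into dN/dt = 0: 1.17(1 - 151/567) = 0.0279P*.
The bracket is 0.735, giving P* = 0.859/0.0279 = 30.8.

N* ≈ 151, P* ≈ 30.8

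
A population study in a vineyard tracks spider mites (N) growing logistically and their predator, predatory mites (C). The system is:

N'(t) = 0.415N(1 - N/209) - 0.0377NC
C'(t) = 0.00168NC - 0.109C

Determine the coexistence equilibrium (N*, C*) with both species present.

N* ≈ 64.9, C* ≈ 7.59

From dC/dt = 0 with C > 0: 0.00168N* = 0.109, so N* = 64.9.
Substitute into dN/dt = 0: 0.415(1 - 64.9/209) = 0.0377C*.
The bracket is 0.69, giving C* = 0.286/0.0377 = 7.59.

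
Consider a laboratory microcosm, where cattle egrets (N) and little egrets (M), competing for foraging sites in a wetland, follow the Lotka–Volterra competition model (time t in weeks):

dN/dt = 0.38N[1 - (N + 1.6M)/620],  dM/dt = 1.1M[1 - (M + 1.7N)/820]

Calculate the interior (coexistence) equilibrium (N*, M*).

Setting both brackets to zero gives the nullclines N + 1.6M = 620 and 1.7N + M = 820.
Substituting M = 820 - 1.7N into the first: N(1 - 1.6·1.7) = 620 - 1.6·820.
So N* = -692/-1.72 = 402, and then M* = 820 - 1.7·402 = 136.

N* ≈ 402, M* ≈ 136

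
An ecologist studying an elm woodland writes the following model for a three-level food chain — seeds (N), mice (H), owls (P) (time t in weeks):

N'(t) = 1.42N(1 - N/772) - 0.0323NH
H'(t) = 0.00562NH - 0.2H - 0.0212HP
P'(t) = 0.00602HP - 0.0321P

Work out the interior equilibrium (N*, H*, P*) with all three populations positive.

N* ≈ 678, H* ≈ 5.33, P* ≈ 170

From dP/dt = 0: 0.00602H* = 0.0321, so H* = 5.33.
From dN/dt = 0: 1.42(1 - N*/772) = 0.0323·5.33, giving N* = 772·(1 - 0.121) = 678.
From dH/dt = 0: 0.00562·678 - 0.2 = 0.0212P*, so P* = 3.61/0.0212 = 170.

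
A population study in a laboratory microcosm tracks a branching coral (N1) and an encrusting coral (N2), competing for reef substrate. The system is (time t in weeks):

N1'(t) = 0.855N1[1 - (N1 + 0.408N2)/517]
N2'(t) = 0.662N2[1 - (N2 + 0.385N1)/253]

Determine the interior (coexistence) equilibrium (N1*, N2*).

N1* ≈ 491, N2* ≈ 64

Setting both brackets to zero gives the nullclines N1 + 0.408N2 = 517 and 0.385N1 + N2 = 253.
Substituting N2 = 253 - 0.385N1 into the first: N1(1 - 0.408·0.385) = 517 - 0.408·253.
So N1* = 414/0.843 = 491, and then N2* = 253 - 0.385·491 = 64.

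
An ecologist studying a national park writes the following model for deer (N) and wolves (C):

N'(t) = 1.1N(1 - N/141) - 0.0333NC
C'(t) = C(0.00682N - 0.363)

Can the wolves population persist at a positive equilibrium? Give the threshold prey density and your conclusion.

The predator equation gives dC/dt > 0 only when N > 0.363/0.00682 = 53.2.
Without the predator, N → K = 141. Since 141 > 53.2, the predator can invade and persist.

Threshold N = 53.2; K > 53.2, so yes, the predator persists.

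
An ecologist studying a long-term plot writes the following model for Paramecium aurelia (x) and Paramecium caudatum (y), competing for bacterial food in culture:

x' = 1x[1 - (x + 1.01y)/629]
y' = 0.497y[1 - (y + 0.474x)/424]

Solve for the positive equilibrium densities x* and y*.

Setting both brackets to zero gives the nullclines x + 1.01y = 629 and 0.474x + y = 424.
Substituting y = 424 - 0.474x into the first: x(1 - 1.01·0.474) = 629 - 1.01·424.
So x* = 201/0.521 = 385, and then y* = 424 - 0.474·385 = 241.

x* ≈ 385, y* ≈ 241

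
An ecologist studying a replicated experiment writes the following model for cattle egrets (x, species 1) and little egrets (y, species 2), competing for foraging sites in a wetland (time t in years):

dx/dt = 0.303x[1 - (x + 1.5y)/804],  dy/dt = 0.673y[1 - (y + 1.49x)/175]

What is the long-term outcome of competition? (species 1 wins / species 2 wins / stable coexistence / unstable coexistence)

Compare the nullcline intercepts: K1/α12 = 804/1.5 = 536 > K2 = 175; K2/α21 = 175/1.49 = 117 < K1 = 804.
Since the inequalities point opposite ways, species 1 can invade but species 2 cannot.

species 1 excludes species 2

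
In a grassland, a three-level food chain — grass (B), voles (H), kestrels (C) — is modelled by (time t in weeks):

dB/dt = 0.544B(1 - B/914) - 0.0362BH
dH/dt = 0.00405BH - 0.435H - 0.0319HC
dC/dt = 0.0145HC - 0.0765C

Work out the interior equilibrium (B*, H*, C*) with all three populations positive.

From dC/dt = 0: 0.0145H* = 0.0765, so H* = 5.28.
From dB/dt = 0: 0.544(1 - B*/914) = 0.0362·5.28, giving B* = 914·(1 - 0.351) = 593.
From dH/dt = 0: 0.00405·593 - 0.435 = 0.0319C*, so C* = 1.97/0.0319 = 61.7.

B* ≈ 593, H* ≈ 5.28, C* ≈ 61.7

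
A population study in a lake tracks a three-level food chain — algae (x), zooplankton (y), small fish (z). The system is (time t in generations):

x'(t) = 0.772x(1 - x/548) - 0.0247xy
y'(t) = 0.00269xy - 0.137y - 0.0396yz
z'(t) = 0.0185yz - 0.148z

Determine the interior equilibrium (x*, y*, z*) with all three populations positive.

From dz/dt = 0: 0.0185y* = 0.148, so y* = 8.
From dx/dt = 0: 0.772(1 - x*/548) = 0.0247·8, giving x* = 548·(1 - 0.256) = 408.
From dy/dt = 0: 0.00269·408 - 0.137 = 0.0396z*, so z* = 0.96/0.0396 = 24.2.

x* ≈ 408, y* ≈ 8, z* ≈ 24.2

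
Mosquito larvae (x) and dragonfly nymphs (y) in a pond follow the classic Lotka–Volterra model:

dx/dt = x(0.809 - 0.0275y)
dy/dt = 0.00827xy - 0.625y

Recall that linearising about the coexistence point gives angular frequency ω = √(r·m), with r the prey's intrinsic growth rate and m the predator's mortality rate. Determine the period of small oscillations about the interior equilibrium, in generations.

T ≈ 8.84 generations

Here r = 0.809 and m = 0.625, so r·m = 0.506.
ω = √0.506 = 0.711 per generation, hence T = 2π/ω ≈ 8.84 generations.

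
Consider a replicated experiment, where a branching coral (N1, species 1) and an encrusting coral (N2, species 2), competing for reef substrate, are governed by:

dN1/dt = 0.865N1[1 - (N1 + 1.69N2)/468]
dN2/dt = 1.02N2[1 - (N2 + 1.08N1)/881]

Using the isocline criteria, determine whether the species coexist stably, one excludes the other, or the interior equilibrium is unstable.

species 2 excludes species 1

Compare the nullcline intercepts: K1/α12 = 468/1.69 = 277 < K2 = 881; K2/α21 = 881/1.08 = 816 > K1 = 468.
Since the inequalities point opposite ways, species 2 can invade but species 1 cannot.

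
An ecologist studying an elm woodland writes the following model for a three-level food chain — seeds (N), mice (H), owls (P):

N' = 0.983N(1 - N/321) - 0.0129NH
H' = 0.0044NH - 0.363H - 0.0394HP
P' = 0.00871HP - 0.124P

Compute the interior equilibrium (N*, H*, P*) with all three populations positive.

From dP/dt = 0: 0.00871H* = 0.124, so H* = 14.2.
From dN/dt = 0: 0.983(1 - N*/321) = 0.0129·14.2, giving N* = 321·(1 - 0.187) = 261.
From dH/dt = 0: 0.0044·261 - 0.363 = 0.0394P*, so P* = 0.786/0.0394 = 19.9.

N* ≈ 261, H* ≈ 14.2, P* ≈ 19.9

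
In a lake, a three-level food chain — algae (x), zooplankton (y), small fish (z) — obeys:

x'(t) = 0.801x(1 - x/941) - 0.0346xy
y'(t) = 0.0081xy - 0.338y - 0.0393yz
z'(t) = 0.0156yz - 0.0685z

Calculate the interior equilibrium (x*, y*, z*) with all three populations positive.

x* ≈ 763, y* ≈ 4.39, z* ≈ 149

From dz/dt = 0: 0.0156y* = 0.0685, so y* = 4.39.
From dx/dt = 0: 0.801(1 - x*/941) = 0.0346·4.39, giving x* = 941·(1 - 0.19) = 763.
From dy/dt = 0: 0.0081·763 - 0.338 = 0.0393z*, so z* = 5.84/0.0393 = 149.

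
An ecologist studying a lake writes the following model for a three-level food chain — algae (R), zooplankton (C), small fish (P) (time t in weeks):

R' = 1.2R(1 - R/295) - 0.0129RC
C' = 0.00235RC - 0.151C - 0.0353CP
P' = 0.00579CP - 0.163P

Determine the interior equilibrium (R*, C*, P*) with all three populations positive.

From dP/dt = 0: 0.00579C* = 0.163, so C* = 28.2.
From dR/dt = 0: 1.2(1 - R*/295) = 0.0129·28.2, giving R* = 295·(1 - 0.303) = 206.
From dC/dt = 0: 0.00235·206 - 0.151 = 0.0353P*, so P* = 0.332/0.0353 = 9.42.

R* ≈ 206, C* ≈ 28.2, P* ≈ 9.42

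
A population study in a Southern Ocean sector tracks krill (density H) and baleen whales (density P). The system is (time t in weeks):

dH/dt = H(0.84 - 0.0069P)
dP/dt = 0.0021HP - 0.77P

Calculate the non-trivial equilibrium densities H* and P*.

Set dP/dt = 0 with P > 0: 0.0021H - 0.77 = 0, so H* = 0.77/0.0021 = 367.
Set dH/dt = 0 with H > 0: 0.84 - 0.0069P = 0, so P* = 0.84/0.0069 = 122.

H* ≈ 367, P* ≈ 122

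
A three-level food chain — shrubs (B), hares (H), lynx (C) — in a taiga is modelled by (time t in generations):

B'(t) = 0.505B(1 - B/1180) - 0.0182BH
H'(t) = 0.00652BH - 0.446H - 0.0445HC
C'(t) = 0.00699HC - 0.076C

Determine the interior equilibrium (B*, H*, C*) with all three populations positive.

B* ≈ 718, H* ≈ 10.9, C* ≈ 95.1

From dC/dt = 0: 0.00699H* = 0.076, so H* = 10.9.
From dB/dt = 0: 0.505(1 - B*/1180) = 0.0182·10.9, giving B* = 1180·(1 - 0.392) = 718.
From dH/dt = 0: 0.00652·718 - 0.446 = 0.0445C*, so C* = 4.23/0.0445 = 95.1.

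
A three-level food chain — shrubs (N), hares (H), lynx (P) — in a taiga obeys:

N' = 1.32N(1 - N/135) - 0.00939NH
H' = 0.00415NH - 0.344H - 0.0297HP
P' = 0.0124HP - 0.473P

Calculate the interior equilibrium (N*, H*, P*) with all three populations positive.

N* ≈ 98.4, H* ≈ 38.1, P* ≈ 2.16

From dP/dt = 0: 0.0124H* = 0.473, so H* = 38.1.
From dN/dt = 0: 1.32(1 - N*/135) = 0.00939·38.1, giving N* = 135·(1 - 0.271) = 98.4.
From dH/dt = 0: 0.00415·98.4 - 0.344 = 0.0297P*, so P* = 0.0642/0.0297 = 2.16.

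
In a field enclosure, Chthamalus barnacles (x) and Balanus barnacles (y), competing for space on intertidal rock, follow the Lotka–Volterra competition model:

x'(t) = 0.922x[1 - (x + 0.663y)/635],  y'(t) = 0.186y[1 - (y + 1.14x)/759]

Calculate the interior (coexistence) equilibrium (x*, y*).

x* ≈ 540, y* ≈ 144

Setting both brackets to zero gives the nullclines x + 0.663y = 635 and 1.14x + y = 759.
Substituting y = 759 - 1.14x into the first: x(1 - 0.663·1.14) = 635 - 0.663·759.
So x* = 132/0.244 = 540, and then y* = 759 - 1.14·540 = 144.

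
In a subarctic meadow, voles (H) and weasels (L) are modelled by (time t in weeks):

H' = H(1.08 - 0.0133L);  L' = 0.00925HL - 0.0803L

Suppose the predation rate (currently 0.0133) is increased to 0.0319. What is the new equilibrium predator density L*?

At the interior fixed point, setting dH/dt = 0 with H > 0 fixes L* = (prey growth rate)/(HL coefficient) — independent of the other coefficients.
With the change, L* = 1.08/0.0319 = 33.9; it falls from 81.2.

L* ≈ 33.9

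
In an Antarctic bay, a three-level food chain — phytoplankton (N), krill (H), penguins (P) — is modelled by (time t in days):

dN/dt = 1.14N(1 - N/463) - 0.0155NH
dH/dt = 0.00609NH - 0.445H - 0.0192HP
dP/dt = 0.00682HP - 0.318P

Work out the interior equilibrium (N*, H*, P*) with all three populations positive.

From dP/dt = 0: 0.00682H* = 0.318, so H* = 46.6.
From dN/dt = 0: 1.14(1 - N*/463) = 0.0155·46.6, giving N* = 463·(1 - 0.634) = 169.
From dH/dt = 0: 0.00609·169 - 0.445 = 0.0192P*, so P* = 0.587/0.0192 = 30.6.

N* ≈ 169, H* ≈ 46.6, P* ≈ 30.6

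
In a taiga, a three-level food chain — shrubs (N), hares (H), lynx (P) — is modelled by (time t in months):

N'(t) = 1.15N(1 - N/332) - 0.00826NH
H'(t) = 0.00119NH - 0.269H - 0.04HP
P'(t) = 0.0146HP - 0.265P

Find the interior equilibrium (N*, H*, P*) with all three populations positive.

From dP/dt = 0: 0.0146H* = 0.265, so H* = 18.2.
From dN/dt = 0: 1.15(1 - N*/332) = 0.00826·18.2, giving N* = 332·(1 - 0.13) = 289.
From dH/dt = 0: 0.00119·289 - 0.269 = 0.04P*, so P* = 0.0746/0.04 = 1.86.

N* ≈ 289, H* ≈ 18.2, P* ≈ 1.86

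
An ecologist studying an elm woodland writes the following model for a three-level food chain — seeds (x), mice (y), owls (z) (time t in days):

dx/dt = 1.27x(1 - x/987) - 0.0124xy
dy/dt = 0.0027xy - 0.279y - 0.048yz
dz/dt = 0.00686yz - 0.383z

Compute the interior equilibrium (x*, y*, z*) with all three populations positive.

From dz/dt = 0: 0.00686y* = 0.383, so y* = 55.8.
From dx/dt = 0: 1.27(1 - x*/987) = 0.0124·55.8, giving x* = 987·(1 - 0.545) = 449.
From dy/dt = 0: 0.0027·449 - 0.279 = 0.048z*, so z* = 0.933/0.048 = 19.4.

x* ≈ 449, y* ≈ 55.8, z* ≈ 19.4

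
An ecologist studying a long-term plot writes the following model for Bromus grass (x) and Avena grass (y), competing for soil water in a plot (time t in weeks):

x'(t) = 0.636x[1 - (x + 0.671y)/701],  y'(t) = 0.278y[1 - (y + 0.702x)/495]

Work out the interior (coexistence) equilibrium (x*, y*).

x* ≈ 697, y* ≈ 5.48

Setting both brackets to zero gives the nullclines x + 0.671y = 701 and 0.702x + y = 495.
Substituting y = 495 - 0.702x into the first: x(1 - 0.671·0.702) = 701 - 0.671·495.
So x* = 369/0.529 = 697, and then y* = 495 - 0.702·697 = 5.48.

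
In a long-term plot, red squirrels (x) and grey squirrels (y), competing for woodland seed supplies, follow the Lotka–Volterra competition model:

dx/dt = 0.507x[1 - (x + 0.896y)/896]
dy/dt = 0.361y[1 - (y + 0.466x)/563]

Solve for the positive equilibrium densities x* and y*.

x* ≈ 672, y* ≈ 250

Setting both brackets to zero gives the nullclines x + 0.896y = 896 and 0.466x + y = 563.
Substituting y = 563 - 0.466x into the first: x(1 - 0.896·0.466) = 896 - 0.896·563.
So x* = 392/0.582 = 672, and then y* = 563 - 0.466·672 = 250.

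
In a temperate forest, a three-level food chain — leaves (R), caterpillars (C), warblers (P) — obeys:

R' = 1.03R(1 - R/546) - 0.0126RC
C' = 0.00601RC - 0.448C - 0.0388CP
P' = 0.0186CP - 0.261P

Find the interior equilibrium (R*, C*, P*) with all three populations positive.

R* ≈ 452, C* ≈ 14, P* ≈ 58.5

From dP/dt = 0: 0.0186C* = 0.261, so C* = 14.
From dR/dt = 0: 1.03(1 - R*/546) = 0.0126·14, giving R* = 546·(1 - 0.172) = 452.
From dC/dt = 0: 0.00601·452 - 0.448 = 0.0388P*, so P* = 2.27/0.0388 = 58.5.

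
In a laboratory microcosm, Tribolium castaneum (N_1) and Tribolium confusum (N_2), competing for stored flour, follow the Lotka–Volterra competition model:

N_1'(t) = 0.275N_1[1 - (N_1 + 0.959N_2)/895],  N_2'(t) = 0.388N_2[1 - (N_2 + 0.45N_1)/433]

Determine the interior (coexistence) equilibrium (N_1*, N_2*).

N_1* ≈ 844, N_2* ≈ 53.2

Setting both brackets to zero gives the nullclines N_1 + 0.959N_2 = 895 and 0.45N_1 + N_2 = 433.
Substituting N_2 = 433 - 0.45N_1 into the first: N_1(1 - 0.959·0.45) = 895 - 0.959·433.
So N_1* = 480/0.568 = 844, and then N_2* = 433 - 0.45·844 = 53.2.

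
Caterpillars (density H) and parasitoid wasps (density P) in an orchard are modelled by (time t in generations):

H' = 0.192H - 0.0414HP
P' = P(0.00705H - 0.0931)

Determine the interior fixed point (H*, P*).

Set dP/dt = 0 with P > 0: 0.00705H - 0.0931 = 0, so H* = 0.0931/0.00705 = 13.2.
Set dH/dt = 0 with H > 0: 0.192 - 0.0414P = 0, so P* = 0.192/0.0414 = 4.64.

H* ≈ 13.2, P* ≈ 4.64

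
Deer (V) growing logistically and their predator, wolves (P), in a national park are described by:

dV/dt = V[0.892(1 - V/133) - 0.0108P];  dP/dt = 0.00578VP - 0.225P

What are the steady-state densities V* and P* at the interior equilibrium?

From dP/dt = 0 with P > 0: 0.00578V* = 0.225, so V* = 38.9.
Substitute into dV/dt = 0: 0.892(1 - 38.9/133) = 0.0108P*.
The bracket is 0.707, giving P* = 0.631/0.0108 = 58.4.

V* ≈ 38.9, P* ≈ 58.4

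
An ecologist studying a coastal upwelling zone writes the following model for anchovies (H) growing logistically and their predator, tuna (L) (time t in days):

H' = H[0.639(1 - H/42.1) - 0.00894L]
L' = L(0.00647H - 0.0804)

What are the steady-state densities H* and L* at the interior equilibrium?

H* ≈ 12.4, L* ≈ 50.4

From dL/dt = 0 with L > 0: 0.00647H* = 0.0804, so H* = 12.4.
Substitute into dH/dt = 0: 0.639(1 - 12.4/42.1) = 0.00894L*.
The bracket is 0.705, giving L* = 0.45/0.00894 = 50.4.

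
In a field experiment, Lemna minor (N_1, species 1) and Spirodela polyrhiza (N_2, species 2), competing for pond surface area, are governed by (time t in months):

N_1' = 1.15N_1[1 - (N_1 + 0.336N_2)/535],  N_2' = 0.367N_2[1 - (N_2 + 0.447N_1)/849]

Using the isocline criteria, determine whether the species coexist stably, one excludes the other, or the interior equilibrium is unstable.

stable coexistence

Compare the nullcline intercepts: K1/α12 = 535/0.336 = 1590 > K2 = 849; K2/α21 = 849/0.447 = 1900 > K1 = 535.
Since both inequalities hold, each species can invade when rare, so the interior equilibrium is stable.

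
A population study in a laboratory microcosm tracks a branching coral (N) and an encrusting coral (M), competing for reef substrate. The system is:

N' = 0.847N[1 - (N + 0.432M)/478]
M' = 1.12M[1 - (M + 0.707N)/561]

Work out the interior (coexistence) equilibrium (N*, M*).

N* ≈ 339, M* ≈ 321

Setting both brackets to zero gives the nullclines N + 0.432M = 478 and 0.707N + M = 561.
Substituting M = 561 - 0.707N into the first: N(1 - 0.432·0.707) = 478 - 0.432·561.
So N* = 236/0.695 = 339, and then M* = 561 - 0.707·339 = 321.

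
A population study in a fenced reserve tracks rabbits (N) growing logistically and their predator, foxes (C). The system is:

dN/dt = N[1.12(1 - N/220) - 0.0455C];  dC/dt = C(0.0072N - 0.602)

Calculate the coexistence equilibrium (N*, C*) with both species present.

From dC/dt = 0 with C > 0: 0.0072N* = 0.602, so N* = 83.6.
Substitute into dN/dt = 0: 1.12(1 - 83.6/220) = 0.0455C*.
The bracket is 0.62, giving C* = 0.694/0.0455 = 15.3.

N* ≈ 83.6, C* ≈ 15.3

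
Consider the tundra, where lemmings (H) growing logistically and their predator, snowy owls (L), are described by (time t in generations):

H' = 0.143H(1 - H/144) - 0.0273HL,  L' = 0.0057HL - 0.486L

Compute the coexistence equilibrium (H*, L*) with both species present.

From dL/dt = 0 with L > 0: 0.0057H* = 0.486, so H* = 85.3.
Substitute into dH/dt = 0: 0.143(1 - 85.3/144) = 0.0273L*.
The bracket is 0.408, giving L* = 0.0583/0.0273 = 2.14.

H* ≈ 85.3, L* ≈ 2.14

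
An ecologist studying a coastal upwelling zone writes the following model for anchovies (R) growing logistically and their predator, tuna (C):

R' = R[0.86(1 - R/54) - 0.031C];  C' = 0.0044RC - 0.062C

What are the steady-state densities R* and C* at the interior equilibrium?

R* ≈ 14.1, C* ≈ 20.5

From dC/dt = 0 with C > 0: 0.0044R* = 0.062, so R* = 14.1.
Substitute into dR/dt = 0: 0.86(1 - 14.1/54) = 0.031C*.
The bracket is 0.739, giving C* = 0.636/0.031 = 20.5.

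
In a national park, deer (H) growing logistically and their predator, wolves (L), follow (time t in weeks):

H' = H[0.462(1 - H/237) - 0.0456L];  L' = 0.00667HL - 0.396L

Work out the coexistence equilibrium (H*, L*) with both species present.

From dL/dt = 0 with L > 0: 0.00667H* = 0.396, so H* = 59.4.
Substitute into dH/dt = 0: 0.462(1 - 59.4/237) = 0.0456L*.
The bracket is 0.749, giving L* = 0.346/0.0456 = 7.59.

H* ≈ 59.4, L* ≈ 7.59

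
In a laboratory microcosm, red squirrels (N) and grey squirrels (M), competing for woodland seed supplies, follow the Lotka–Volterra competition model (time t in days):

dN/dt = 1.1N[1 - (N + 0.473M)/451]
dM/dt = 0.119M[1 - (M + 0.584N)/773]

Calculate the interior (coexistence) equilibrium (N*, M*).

Setting both brackets to zero gives the nullclines N + 0.473M = 451 and 0.584N + M = 773.
Substituting M = 773 - 0.584N into the first: N(1 - 0.473·0.584) = 451 - 0.473·773.
So N* = 85.4/0.724 = 118, and then M* = 773 - 0.584·118 = 704.

N* ≈ 118, M* ≈ 704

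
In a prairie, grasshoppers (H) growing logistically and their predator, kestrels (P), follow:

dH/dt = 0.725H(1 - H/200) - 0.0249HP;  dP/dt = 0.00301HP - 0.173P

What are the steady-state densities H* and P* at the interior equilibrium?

From dP/dt = 0 with P > 0: 0.00301H* = 0.173, so H* = 57.5.
Substitute into dH/dt = 0: 0.725(1 - 57.5/200) = 0.0249P*.
The bracket is 0.713, giving P* = 0.517/0.0249 = 20.7.

H* ≈ 57.5, P* ≈ 20.7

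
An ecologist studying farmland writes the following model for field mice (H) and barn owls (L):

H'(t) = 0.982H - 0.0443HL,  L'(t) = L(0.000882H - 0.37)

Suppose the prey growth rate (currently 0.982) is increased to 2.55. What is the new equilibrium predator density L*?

At the interior fixed point, setting dH/dt = 0 with H > 0 fixes L* = (prey growth rate)/(HL coefficient) — independent of the other coefficients.
With the change, L* = 2.55/0.0443 = 57.6; it rises from 22.2.

L* ≈ 57.6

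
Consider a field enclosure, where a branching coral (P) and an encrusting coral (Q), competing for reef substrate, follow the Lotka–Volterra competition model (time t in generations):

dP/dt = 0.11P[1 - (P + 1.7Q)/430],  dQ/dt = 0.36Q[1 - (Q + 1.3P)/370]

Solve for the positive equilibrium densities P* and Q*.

P* ≈ 164, Q* ≈ 156

Setting both brackets to zero gives the nullclines P + 1.7Q = 430 and 1.3P + Q = 370.
Substituting Q = 370 - 1.3P into the first: P(1 - 1.7·1.3) = 430 - 1.7·370.
So P* = -199/-1.21 = 164, and then Q* = 370 - 1.3·164 = 156.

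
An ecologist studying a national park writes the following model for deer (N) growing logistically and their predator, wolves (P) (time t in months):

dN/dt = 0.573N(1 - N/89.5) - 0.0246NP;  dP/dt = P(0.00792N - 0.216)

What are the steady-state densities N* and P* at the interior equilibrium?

N* ≈ 27.3, P* ≈ 16.2

From dP/dt = 0 with P > 0: 0.00792N* = 0.216, so N* = 27.3.
Substitute into dN/dt = 0: 0.573(1 - 27.3/89.5) = 0.0246P*.
The bracket is 0.695, giving P* = 0.398/0.0246 = 16.2.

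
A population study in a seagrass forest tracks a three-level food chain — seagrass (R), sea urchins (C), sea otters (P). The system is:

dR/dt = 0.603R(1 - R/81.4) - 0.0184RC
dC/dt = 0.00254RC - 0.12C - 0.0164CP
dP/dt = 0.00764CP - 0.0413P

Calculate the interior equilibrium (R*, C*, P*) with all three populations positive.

From dP/dt = 0: 0.00764C* = 0.0413, so C* = 5.41.
From dR/dt = 0: 0.603(1 - R*/81.4) = 0.0184·5.41, giving R* = 81.4·(1 - 0.165) = 68.
From dC/dt = 0: 0.00254·68 - 0.12 = 0.0164P*, so P* = 0.0527/0.0164 = 3.21.

R* ≈ 68, C* ≈ 5.41, P* ≈ 3.21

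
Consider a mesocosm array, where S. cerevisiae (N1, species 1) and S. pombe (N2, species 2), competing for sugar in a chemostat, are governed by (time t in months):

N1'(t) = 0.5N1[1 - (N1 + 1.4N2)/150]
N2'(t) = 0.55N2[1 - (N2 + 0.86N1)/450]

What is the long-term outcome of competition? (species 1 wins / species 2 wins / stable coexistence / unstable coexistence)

Compare the nullcline intercepts: K1/α12 = 150/1.4 = 107 < K2 = 450; K2/α21 = 450/0.86 = 523 > K1 = 150.
Since the inequalities point opposite ways, species 2 can invade but species 1 cannot.

species 2 excludes species 1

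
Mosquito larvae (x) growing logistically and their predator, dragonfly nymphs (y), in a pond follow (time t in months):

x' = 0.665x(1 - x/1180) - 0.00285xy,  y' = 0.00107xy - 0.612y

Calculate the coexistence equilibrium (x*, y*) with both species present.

From dy/dt = 0 with y > 0: 0.00107x* = 0.612, so x* = 572.
Substitute into dx/dt = 0: 0.665(1 - 572/1180) = 0.00285y*.
The bracket is 0.515, giving y* = 0.343/0.00285 = 120.

x* ≈ 572, y* ≈ 120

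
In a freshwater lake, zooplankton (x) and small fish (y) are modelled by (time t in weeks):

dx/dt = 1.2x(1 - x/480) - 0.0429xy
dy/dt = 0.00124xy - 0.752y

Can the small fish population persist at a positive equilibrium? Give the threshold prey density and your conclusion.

The predator equation gives dy/dt > 0 only when x > 0.752/0.00124 = 606.
Without the predator, x → K = 480. Since 480 < 606, the predator cannot invade.

Threshold x = 606; K < 606, so no, the predator goes extinct.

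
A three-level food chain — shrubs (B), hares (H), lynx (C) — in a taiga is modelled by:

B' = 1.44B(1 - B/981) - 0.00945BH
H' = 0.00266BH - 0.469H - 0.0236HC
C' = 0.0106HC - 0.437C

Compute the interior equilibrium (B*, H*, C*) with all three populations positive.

From dC/dt = 0: 0.0106H* = 0.437, so H* = 41.2.
From dB/dt = 0: 1.44(1 - B*/981) = 0.00945·41.2, giving B* = 981·(1 - 0.271) = 716.
From dH/dt = 0: 0.00266·716 - 0.469 = 0.0236C*, so C* = 1.43/0.0236 = 60.8.

B* ≈ 716, H* ≈ 41.2, C* ≈ 60.8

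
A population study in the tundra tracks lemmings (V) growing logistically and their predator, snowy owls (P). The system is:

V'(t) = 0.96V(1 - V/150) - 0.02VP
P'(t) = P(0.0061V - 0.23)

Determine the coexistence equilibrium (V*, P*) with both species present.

V* ≈ 37.7, P* ≈ 35.9

From dP/dt = 0 with P > 0: 0.0061V* = 0.23, so V* = 37.7.
Substitute into dV/dt = 0: 0.96(1 - 37.7/150) = 0.02P*.
The bracket is 0.749, giving P* = 0.719/0.02 = 35.9.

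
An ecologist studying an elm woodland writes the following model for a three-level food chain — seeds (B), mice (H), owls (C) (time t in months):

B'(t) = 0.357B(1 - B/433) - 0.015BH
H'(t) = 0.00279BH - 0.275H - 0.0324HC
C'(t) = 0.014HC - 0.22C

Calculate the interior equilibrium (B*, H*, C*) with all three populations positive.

B* ≈ 147, H* ≈ 15.7, C* ≈ 4.18

From dC/dt = 0: 0.014H* = 0.22, so H* = 15.7.
From dB/dt = 0: 0.357(1 - B*/433) = 0.015·15.7, giving B* = 433·(1 - 0.66) = 147.
From dH/dt = 0: 0.00279·147 - 0.275 = 0.0324C*, so C* = 0.135/0.0324 = 4.18.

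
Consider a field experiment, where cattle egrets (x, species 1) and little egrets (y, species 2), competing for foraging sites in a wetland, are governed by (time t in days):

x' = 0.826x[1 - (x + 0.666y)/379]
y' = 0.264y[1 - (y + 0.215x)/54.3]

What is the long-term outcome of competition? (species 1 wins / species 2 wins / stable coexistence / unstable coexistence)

Compare the nullcline intercepts: K1/α12 = 379/0.666 = 569 > K2 = 54.3; K2/α21 = 54.3/0.215 = 253 < K1 = 379.
Since the inequalities point opposite ways, species 1 can invade but species 2 cannot.

species 1 excludes species 2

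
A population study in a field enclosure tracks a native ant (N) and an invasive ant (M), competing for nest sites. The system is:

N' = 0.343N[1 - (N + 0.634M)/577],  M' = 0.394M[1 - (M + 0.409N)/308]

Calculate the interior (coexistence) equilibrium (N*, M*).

Setting both brackets to zero gives the nullclines N + 0.634M = 577 and 0.409N + M = 308.
Substituting M = 308 - 0.409N into the first: N(1 - 0.634·0.409) = 577 - 0.634·308.
So N* = 382/0.741 = 515, and then M* = 308 - 0.409·515 = 97.2.

N* ≈ 515, M* ≈ 97.2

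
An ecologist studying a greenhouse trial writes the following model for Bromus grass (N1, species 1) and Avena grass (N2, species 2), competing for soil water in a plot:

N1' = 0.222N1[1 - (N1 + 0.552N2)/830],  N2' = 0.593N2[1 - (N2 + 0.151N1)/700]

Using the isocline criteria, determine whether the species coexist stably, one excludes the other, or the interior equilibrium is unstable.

stable coexistence

Compare the nullcline intercepts: K1/α12 = 830/0.552 = 1500 > K2 = 700; K2/α21 = 700/0.151 = 4640 > K1 = 830.
Since both inequalities hold, each species can invade when rare, so the interior equilibrium is stable.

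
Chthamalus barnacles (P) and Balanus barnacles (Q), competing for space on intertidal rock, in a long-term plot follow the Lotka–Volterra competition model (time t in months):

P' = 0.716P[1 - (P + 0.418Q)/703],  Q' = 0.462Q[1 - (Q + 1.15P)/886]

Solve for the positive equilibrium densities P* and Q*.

P* ≈ 641, Q* ≈ 149

Setting both brackets to zero gives the nullclines P + 0.418Q = 703 and 1.15P + Q = 886.
Substituting Q = 886 - 1.15P into the first: P(1 - 0.418·1.15) = 703 - 0.418·886.
So P* = 333/0.519 = 641, and then Q* = 886 - 1.15·641 = 149.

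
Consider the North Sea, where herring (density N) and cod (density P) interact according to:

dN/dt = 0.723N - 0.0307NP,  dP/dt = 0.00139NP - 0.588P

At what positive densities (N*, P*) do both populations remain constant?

Set dP/dt = 0 with P > 0: 0.00139N - 0.588 = 0, so N* = 0.588/0.00139 = 423.
Set dN/dt = 0 with N > 0: 0.723 - 0.0307P = 0, so P* = 0.723/0.0307 = 23.6.

N* ≈ 423, P* ≈ 23.6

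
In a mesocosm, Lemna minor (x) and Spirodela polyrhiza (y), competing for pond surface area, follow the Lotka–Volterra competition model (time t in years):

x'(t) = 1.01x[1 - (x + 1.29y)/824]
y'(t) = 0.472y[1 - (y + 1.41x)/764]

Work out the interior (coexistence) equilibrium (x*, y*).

x* ≈ 197, y* ≈ 486

Setting both brackets to zero gives the nullclines x + 1.29y = 824 and 1.41x + y = 764.
Substituting y = 764 - 1.41x into the first: x(1 - 1.29·1.41) = 824 - 1.29·764.
So x* = -162/-0.819 = 197, and then y* = 764 - 1.41·197 = 486.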